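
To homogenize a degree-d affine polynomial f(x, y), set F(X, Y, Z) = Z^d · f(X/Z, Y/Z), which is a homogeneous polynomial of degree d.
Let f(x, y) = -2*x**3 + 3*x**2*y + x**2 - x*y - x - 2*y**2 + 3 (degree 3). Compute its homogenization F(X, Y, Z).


F(X, Y, Z) = -2*X**3 + 3*X**2*Y + X**2*Z - X*Y*Z - X*Z**2 - 2*Y**2*Z + 3*Z**3

deg(f) = 3.
Substitute x = X/Z, y = Y/Z into f, then multiply by Z^3.
  monomial -2·x^3·y^0 ↦ -2·X^3·Y^0·Z^0.
  monomial 3·x^2·y^1 ↦ 3·X^2·Y^1·Z^0.
  monomial 1·x^2·y^0 ↦ 1·X^2·Y^0·Z^1.
  monomial -1·x^1·y^1 ↦ -1·X^1·Y^1·Z^1.
  monomial -1·x^1·y^0 ↦ -1·X^1·Y^0·Z^2.
  monomial -2·x^0·y^2 ↦ -2·X^0·Y^2·Z^1.
  monomial 3·x^0·y^0 ↦ 3·X^0·Y^0·Z^3.
Collecting: F(X, Y, Z) = -2*X**3 + 3*X**2*Y + X**2*Z - X*Y*Z - X*Z**2 - 2*Y**2*Z + 3*Z**3.


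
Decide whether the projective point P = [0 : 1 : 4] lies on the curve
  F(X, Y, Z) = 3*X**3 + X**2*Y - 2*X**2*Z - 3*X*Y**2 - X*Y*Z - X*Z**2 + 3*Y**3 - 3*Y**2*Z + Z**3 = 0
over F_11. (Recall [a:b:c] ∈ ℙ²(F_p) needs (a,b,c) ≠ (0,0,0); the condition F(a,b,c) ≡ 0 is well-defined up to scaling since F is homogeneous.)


F(0,1,4) ≡ 0 (mod 11); P is on the curve.

Evaluate F(0, 1, 4) term-by-term (mod 11).
  3*X**3 ↦ 3·0·1·1 = 0
  X**2*Y ↦ 1·0·1·1 = 0
  -2*X**2*Z ↦ -2·0·1·4 = 0
  -3*X*Y**2 ↦ -3·0·1·1 = 0
  -X*Y*Z ↦ -1·0·1·4 = 0
  -X*Z**2 ↦ -1·0·1·16 = 0
  3*Y**3 ↦ 3·1·1·1 = 3
  -3*Y**2*Z ↦ -3·1·1·4 = -12
  Z**3 ↦ 1·1·1·64 = 64
Sum: F(0, 1, 4) = (0) + (0) + (0) + (0) + (0) + (0) + (3) + (-12) + (64) = 55.
Reducing mod 11: 55 ≡ 0 (mod 11).
Since F(a, b, c) ≡ 0 (mod 11), P lies on the curve.


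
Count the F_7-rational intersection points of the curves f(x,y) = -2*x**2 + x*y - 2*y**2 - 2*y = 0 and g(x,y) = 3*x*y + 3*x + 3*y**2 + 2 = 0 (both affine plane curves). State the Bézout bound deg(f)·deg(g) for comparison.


Common zeros: {(5, 1)}; count = 1; Bézout bound = 4.

deg(f) = 2, deg(g) = 2, so Bézout bound = 4.
Scan x ∈ F_7. For each x, list the y ∈ F_7 with f(x, y) ≡ 0 and those with g(x, y) ≡ 0 (mod 7); the common zeros in that column are the intersection.
  x = 0: f ≡ 0 at y ∈ {0, 6}; g ≡ 0 at y ∈ {2, 5}; common: ∅.
  x = 1: f ≡ 0 at y ∈ ∅; g ≡ 0 at y ∈ ∅; common: ∅.
  x = 2: f ≡ 0 at y ∈ ∅; g ≡ 0 at y ∈ ∅; common: ∅.
  x = 3: f ≡ 0 at y ∈ {5, 6}; g ≡ 0 at y ∈ ∅; common: ∅.
  x = 4: f ≡ 0 at y ∈ {4}; g ≡ 0 at y ∈ {0, 3}; common: ∅.
  x = 5: f ≡ 0 at y ∈ {1, 4}; g ≡ 0 at y ∈ {1}; common: {1}.
  x = 6: f ≡ 0 at y ∈ {1}; g ≡ 0 at y ∈ {4}; common: ∅.
Collecting: common zeros = {(5, 1)}, so the count is 1.
Comparison with the Bézout bound: 1 ≤ 4 = deg(f)·deg(g), as expected for curves with no common component (the affine F_7-count falls short of the bound because intersections may lie at infinity, over extension fields, or carry multiplicity).


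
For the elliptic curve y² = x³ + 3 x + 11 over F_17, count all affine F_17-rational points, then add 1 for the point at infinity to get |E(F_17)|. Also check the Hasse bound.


Affine points = {(1, 7), (1, 10), (2, 5), (2, 12), (3, 8), (3, 9), (4, 6), (4, 11), (5, 7), (5, 10), (7, 1), (7, 16), (9, 6), (9, 11), (10, 2), (10, 15), (11, 7), (11, 10), (14, 3), (14, 14)}; affine count = 20; |E(F_17)| = 21.

Discriminant check: Δ ∝ 4a³ + 27b² = 4·3³ + 27·11² = 4·27 + 27·121 ≡ 9 (mod 17). Nonzero ⇒ E is nonsingular.
For each x ∈ F_17, compute rhs = x³ + 3·x + 11 mod 17, then count y ∈ F_17 with y² ≡ rhs.
  x = 0: rhs = 11, matching y values: none (0 points).
  x = 1: rhs = 15, matching y values: 7, 10 (2 points).
  x = 2: rhs = 8, matching y values: 5, 12 (2 points).
  x = 3: rhs = 13, matching y values: 8, 9 (2 points).
  x = 4: rhs = 2, matching y values: 6, 11 (2 points).
  x = 5: rhs = 15, matching y values: 7, 10 (2 points).
  x = 6: rhs = 7, matching y values: none (0 points).
  x = 7: rhs = 1, matching y values: 1, 16 (2 points).
  x = 8: rhs = 3, matching y values: none (0 points).
  x = 9: rhs = 2, matching y values: 6, 11 (2 points).
  x = 10: rhs = 4, matching y values: 2, 15 (2 points).
  x = 11: rhs = 15, matching y values: 7, 10 (2 points).
  x = 12: rhs = 7, matching y values: none (0 points).
  x = 13: rhs = 3, matching y values: none (0 points).
  x = 14: rhs = 9, matching y values: 3, 14 (2 points).
  x = 15: rhs = 14, matching y values: none (0 points).
  x = 16: rhs = 7, matching y values: none (0 points).
Total affine count: 20.
Full point count |E(F_17)| = 20 + 1 = 21.
Hasse bound: |21 − (17+1)| = |3| = 3 ≤ 2√17 ≈ 8.2462 ✓.


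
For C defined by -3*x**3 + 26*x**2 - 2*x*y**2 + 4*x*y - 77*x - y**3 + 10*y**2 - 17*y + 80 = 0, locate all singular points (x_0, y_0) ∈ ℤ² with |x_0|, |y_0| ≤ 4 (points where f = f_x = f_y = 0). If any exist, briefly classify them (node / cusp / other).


Singular points: {(3, 1)}; classification: node.

Compute partial derivatives:
  f_x = -9*x**2 + 52*x - 2*y**2 + 4*y - 77.
  f_y = -4*x*y + 4*x - 3*y**2 + 20*y - 17.
Scan x_0 ∈ {−4, ..., 4}. For each x_0, f_y(x_0, y) is a polynomial in y; find its integer roots y ∈ {−4, ..., 4}, then test f_x and f at those candidates.
  x = -4: f_y(-4, y) = -3*y**2 + 36*y - 33; vanishes at y ∈ {1}. (-4, 1): f_x = -427 ≠ 0.
  x = -3: f_y(-3, y) = -3*y**2 + 32*y - 29; vanishes at y ∈ {1}. (-3, 1): f_x = -312 ≠ 0.
  x = -2: f_y(-2, y) = -3*y**2 + 28*y - 25; vanishes at y ∈ {1}. (-2, 1): f_x = -215 ≠ 0.
  x = -1: f_y(-1, y) = -3*y**2 + 24*y - 21; vanishes at y ∈ {1}. (-1, 1): f_x = -136 ≠ 0.
  x = 0: f_y(0, y) = -3*y**2 + 20*y - 17; vanishes at y ∈ {1}. (0, 1): f_x = -75 ≠ 0.
  x = 1: f_y(1, y) = -3*y**2 + 16*y - 13; vanishes at y ∈ {1}. (1, 1): f_x = -32 ≠ 0.
  x = 2: f_y(2, y) = -3*y**2 + 12*y - 9; vanishes at y ∈ {1, 3}. (2, 1): f_x = -7 ≠ 0; (2, 3): f_x = -15 ≠ 0.
  x = 3: f_y(3, y) = -3*y**2 + 8*y - 5; vanishes at y ∈ {1}. (3, 1): f_x = 0, f = 0 — SINGULAR.
  x = 4: f_y(4, y) = -3*y**2 + 4*y - 1; vanishes at y ∈ {1}. (4, 1): f_x = -11 ≠ 0.
Only singular point on the grid: (3, 1).
Classify: substitute x = 3 + u, y = 1 + v and expand: f = -3*u**3 - u**2 - 2*u*v**2 - v**3 + v**2.
No constant or linear terms (consistent with a singular point). Quadratic part: -u**2 + v**2. Cubic part: -3*u**3 - 2*u*v**2 - v**3.
The quadratic part v**2 - u**2 = (v − u)(v + u) splits into two distinct linear factors, so there are two distinct tangent lines y − 1 = ±(x − 3) — this is a node (ordinary double point).
Classification: node.


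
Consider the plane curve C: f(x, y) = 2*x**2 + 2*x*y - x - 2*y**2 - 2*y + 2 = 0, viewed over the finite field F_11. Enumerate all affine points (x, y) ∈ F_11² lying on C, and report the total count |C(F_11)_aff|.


Affine F_11-points: {(0, 3), (0, 7), (3, 3), (3, 10), (4, 4), (4, 10), (5, 2), (9, 4), (10, 2), (10, 7)}; count = 10.

For each of the 121 pairs (x, y) ∈ F_11², evaluate f(x, y) mod 11. Record the zeros.
  x = 0: [0↦2, 1↦9, 2↦1, 3↦0, 4↦6, 5↦8, 6↦6, 7↦0, 8↦1, 9↦9, 10↦2]  zeros at y ∈ {3, 7}
  x = 1: [0↦3, 1↦1, 2↦6, 3↦7, 4↦4, 5↦8, 6↦8, 7↦4, 8↦7, 9↦6, 10↦1]  zeros at y ∈ ∅
  x = 2: [0↦8, 1↦8, 2↦4, 3↦7, 4↦6, 5↦1, 6↦3, 7↦1, 8↦6, 9↦7, 10↦4]  zeros at y ∈ ∅
  x = 3: [0↦6, 1↦8, 2↦6, 3↦0, 4↦1, 5↦9, 6↦2, 7↦2, 8↦9, 9↦1, 10↦0]  zeros at y ∈ {3, 10}
  x = 4: [0↦8, 1↦1, 2↦1, 3↦8, 4↦0, 5↦10, 6↦5, 7↦7, 8↦5, 9↦10, 10↦0]  zeros at y ∈ {4, 10}
  x = 5: [0↦3, 1↦9, 2↦0, 3↦9, 4↦3, 5↦4, 6↦1, 7↦5, 8↦5, 9↦1, 10↦4]  zeros at y ∈ {2}
  x = 6: [0↦2, 1↦10, 2↦3, 3↦3, 4↦10, 5↦2, 6↦1, 7↦7, 8↦9, 9↦7, 10↦1]  zeros at y ∈ ∅
  x = 7: [0↦5, 1↦4, 2↦10, 3↦1, 4↦10, 5↦4, 6↦5, 7↦2, 8↦6, 9↦6, 10↦2]  zeros at y ∈ ∅
  x = 8: [0↦1, 1↦2, 2↦10, 3↦3, 4↦3, 5↦10, 6↦2, 7↦1, 8↦7, 9↦9, 10↦7]  zeros at y ∈ ∅
  x = 9: [0↦1, 1↦4, 2↦3, 3↦9, 4↦0, 5↦9, 6↦3, 7↦4, 8↦1, 9↦5, 10↦5]  zeros at y ∈ {4}
  x = 10: [0↦5, 1↦10, 2↦0, 3↦8, 4↦1, 5↦1, 6↦8, 7↦0, 8↦10, 9↦5, 10↦7]  zeros at y ∈ {2, 7}
Collecting zeros: affine points = {(0, 3), (0, 7), (3, 3), (3, 10), (4, 4), (4, 10), (5, 2), (9, 4), (10, 2), (10, 7)}.
Total count |C(F_11)_aff| = 10.


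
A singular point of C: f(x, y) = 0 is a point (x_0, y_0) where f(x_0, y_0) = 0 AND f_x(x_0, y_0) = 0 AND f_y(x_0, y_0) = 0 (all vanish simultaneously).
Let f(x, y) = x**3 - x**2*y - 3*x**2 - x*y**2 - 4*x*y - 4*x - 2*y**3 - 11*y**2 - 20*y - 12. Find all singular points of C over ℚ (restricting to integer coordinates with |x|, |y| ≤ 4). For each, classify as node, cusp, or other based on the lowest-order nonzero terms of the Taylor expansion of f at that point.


Singular points: {(0, -2)}; classification: node.

Compute partial derivatives:
  f_x = 3*x**2 - 2*x*y - 6*x - y**2 - 4*y - 4.
  f_y = -x**2 - 2*x*y - 4*x - 6*y**2 - 22*y - 20.
Scan x_0 ∈ {−4, ..., 4}. For each x_0, f_y(x_0, y) is a polynomial in y; find its integer roots y ∈ {−4, ..., 4}, then test f_x and f at those candidates.
  x = -4: f_y(-4, y) = -6*y**2 - 14*y - 20; no integer root y with |y| ≤ 4.
  x = -3: f_y(-3, y) = -6*y**2 - 16*y - 17; no integer root y with |y| ≤ 4.
  x = -2: f_y(-2, y) = -6*y**2 - 18*y - 16; no integer root y with |y| ≤ 4.
  x = -1: f_y(-1, y) = -6*y**2 - 20*y - 17; no integer root y with |y| ≤ 4.
  x = 0: f_y(0, y) = -6*y**2 - 22*y - 20; vanishes at y ∈ {-2}. (0, -2): f_x = 0, f = 0 — SINGULAR.
  x = 1: f_y(1, y) = -6*y**2 - 24*y - 25; no integer root y with |y| ≤ 4.
  x = 2: f_y(2, y) = -6*y**2 - 26*y - 32; no integer root y with |y| ≤ 4.
  x = 3: f_y(3, y) = -6*y**2 - 28*y - 41; no integer root y with |y| ≤ 4.
  x = 4: f_y(4, y) = -6*y**2 - 30*y - 52; no integer root y with |y| ≤ 4.
Only singular point on the grid: (0, -2).
Classify: substitute x = 0 + u, y = -2 + v and expand: f = u**3 - u**2*v - u**2 - u*v**2 - 2*v**3 + v**2.
No constant or linear terms (consistent with a singular point). Quadratic part: -u**2 + v**2. Cubic part: u**3 - u**2*v - u*v**2 - 2*v**3.
The quadratic part v**2 - u**2 = (v − u)(v + u) splits into two distinct linear factors, so there are two distinct tangent lines y − -2 = ±(x − 0) — this is a node (ordinary double point).
Classification: node.


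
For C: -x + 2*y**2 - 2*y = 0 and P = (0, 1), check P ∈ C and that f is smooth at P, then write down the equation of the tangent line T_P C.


Tangent line at P: -x + 2*y - 2 = 0.

Step 1: f(0, 1) = 0, so P lies on C.
Step 2: partial derivatives
  f_x(x, y) = -1, f_y(x, y) = 4*y - 2.
  f_x(P) = -1, f_y(P) = 2 (gradient nonzero, so P is smooth).
Step 3: tangent line at P: -1·(x − 0) + 2·(y − 1) = 0.
Expanding: -x + 2*y - 2 = 0.


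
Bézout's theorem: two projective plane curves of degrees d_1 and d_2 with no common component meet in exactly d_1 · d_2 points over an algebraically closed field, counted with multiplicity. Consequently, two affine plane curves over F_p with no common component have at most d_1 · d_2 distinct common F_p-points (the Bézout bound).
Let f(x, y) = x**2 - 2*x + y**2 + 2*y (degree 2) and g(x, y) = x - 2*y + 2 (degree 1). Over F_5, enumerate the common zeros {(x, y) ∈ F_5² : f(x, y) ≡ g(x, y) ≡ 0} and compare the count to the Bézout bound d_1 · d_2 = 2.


Common zeros: ∅; count = 0; Bézout bound = 2.

deg(f) = 2, deg(g) = 1, so Bézout bound = 2.
Scan x ∈ F_5. For each x, list the y ∈ F_5 with f(x, y) ≡ 0 and those with g(x, y) ≡ 0 (mod 5); the common zeros in that column are the intersection.
  x = 0: f ≡ 0 at y ∈ {0, 3}; g ≡ 0 at y ∈ {1}; common: ∅.
  x = 1: f ≡ 0 at y ∈ ∅; g ≡ 0 at y ∈ {4}; common: ∅.
  x = 2: f ≡ 0 at y ∈ {0, 3}; g ≡ 0 at y ∈ {2}; common: ∅.
  x = 3: f ≡ 0 at y ∈ ∅; g ≡ 0 at y ∈ {0}; common: ∅.
  x = 4: f ≡ 0 at y ∈ ∅; g ≡ 0 at y ∈ {3}; common: ∅.
Collecting: common zeros = ∅, so the count is 0.
Comparison with the Bézout bound: 0 ≤ 2 = deg(f)·deg(g), as expected for curves with no common component (the affine F_5-count falls short of the bound because intersections may lie at infinity, over extension fields, or carry multiplicity).


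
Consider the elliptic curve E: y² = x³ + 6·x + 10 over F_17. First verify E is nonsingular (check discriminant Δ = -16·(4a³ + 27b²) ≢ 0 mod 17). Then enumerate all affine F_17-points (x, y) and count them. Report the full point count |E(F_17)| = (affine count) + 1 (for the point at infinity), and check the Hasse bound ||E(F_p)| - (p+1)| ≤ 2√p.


Affine points = {(1, 0), (2, 8), (2, 9), (3, 2), (3, 15), (4, 8), (4, 9), (7, 2), (7, 15), (8, 3), (8, 14), (10, 4), (10, 13), (11, 8), (11, 9), (12, 5), (12, 12), (14, 4), (14, 13)}; affine count = 19; |E(F_17)| = 20.

Discriminant check: Δ ∝ 4a³ + 27b² = 4·6³ + 27·10² = 4·216 + 27·100 ≡ 11 (mod 17). Nonzero ⇒ E is nonsingular.
For each x ∈ F_17, compute rhs = x³ + 6·x + 10 mod 17, then count y ∈ F_17 with y² ≡ rhs.
  x = 0: rhs = 10, matching y values: none (0 points).
  x = 1: rhs = 0, matching y values: 0 (1 points).
  x = 2: rhs = 13, matching y values: 8, 9 (2 points).
  x = 3: rhs = 4, matching y values: 2, 15 (2 points).
  x = 4: rhs = 13, matching y values: 8, 9 (2 points).
  x = 5: rhs = 12, matching y values: none (0 points).
  x = 6: rhs = 7, matching y values: none (0 points).
  x = 7: rhs = 4, matching y values: 2, 15 (2 points).
  x = 8: rhs = 9, matching y values: 3, 14 (2 points).
  x = 9: rhs = 11, matching y values: none (0 points).
  x = 10: rhs = 16, matching y values: 4, 13 (2 points).
  x = 11: rhs = 13, matching y values: 8, 9 (2 points).
  x = 12: rhs = 8, matching y values: 5, 12 (2 points).
  x = 13: rhs = 7, matching y values: none (0 points).
  x = 14: rhs = 16, matching y values: 4, 13 (2 points).
  x = 15: rhs = 7, matching y values: none (0 points).
  x = 16: rhs = 3, matching y values: none (0 points).
Total affine count: 19.
Full point count |E(F_17)| = 19 + 1 = 20.
Hasse bound: |20 − (17+1)| = |2| = 2 ≤ 2√17 ≈ 8.2462 ✓.


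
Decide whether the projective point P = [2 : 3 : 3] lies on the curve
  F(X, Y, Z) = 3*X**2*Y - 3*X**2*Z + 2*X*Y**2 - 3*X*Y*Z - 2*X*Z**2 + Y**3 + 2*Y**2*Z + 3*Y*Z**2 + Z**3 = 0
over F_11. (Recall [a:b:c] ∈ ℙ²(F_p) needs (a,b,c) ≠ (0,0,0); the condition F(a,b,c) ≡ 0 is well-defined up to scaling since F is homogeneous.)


F(2,3,3) ≡ 3 (mod 11); P is NOT on the curve.

Evaluate F(2, 3, 3) term-by-term (mod 11).
  3*X**2*Y ↦ 3·4·3·1 = 36
  -3*X**2*Z ↦ -3·4·1·3 = -36
  2*X*Y**2 ↦ 2·2·9·1 = 36
  -3*X*Y*Z ↦ -3·2·3·3 = -54
  -2*X*Z**2 ↦ -2·2·1·9 = -36
  Y**3 ↦ 1·1·27·1 = 27
  2*Y**2*Z ↦ 2·1·9·3 = 54
  3*Y*Z**2 ↦ 3·1·3·9 = 81
  Z**3 ↦ 1·1·1·27 = 27
Sum: F(2, 3, 3) = (36) + (-36) + (36) + (-54) + (-36) + (27) + (54) + (81) + (27) = 135.
Reducing mod 11: 135 ≡ 3 (mod 11).
Since F(a, b, c) ≡ 3 ≠ 0 (mod 11), P does NOT lie on the curve.


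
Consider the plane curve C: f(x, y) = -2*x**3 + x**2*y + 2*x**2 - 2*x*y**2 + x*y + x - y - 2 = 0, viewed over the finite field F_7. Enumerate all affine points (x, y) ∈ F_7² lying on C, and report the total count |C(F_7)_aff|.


Affine F_7-points: {(0, 5), (1, 2), (2, 1), (2, 2), (3, 0), (3, 3), (6, 2)}; count = 7.

For each of the 49 pairs (x, y) ∈ F_7², evaluate f(x, y) mod 7. Record the zeros.
  x = 0: [0↦5, 1↦4, 2↦3, 3↦2, 4↦1, 5↦0, 6↦6]  zeros at y ∈ {5}
  x = 1: [0↦6, 1↦5, 2↦0, 3↦5, 4↦6, 5↦3, 6↦3]  zeros at y ∈ {2}
  x = 2: [0↦6, 1↦0, 2↦0, 3↦6, 4↦4, 5↦1, 6↦4]  zeros at y ∈ {1, 2}
  x = 3: [0↦0, 1↦5, 2↦5, 3↦0, 4↦4, 5↦3, 6↦4]  zeros at y ∈ {0, 3}
  x = 4: [0↦4, 1↦1, 2↦3, 3↦3, 4↦1, 5↦4, 6↦5]  zeros at y ∈ ∅
  x = 5: [0↦6, 1↦4, 2↦3, 3↦3, 4↦4, 5↦6, 6↦2]  zeros at y ∈ ∅
  x = 6: [0↦1, 1↦2, 2↦0, 3↦2, 4↦1, 5↦4, 6↦4]  zeros at y ∈ {2}
Collecting zeros: affine points = {(0, 5), (1, 2), (2, 1), (2, 2), (3, 0), (3, 3), (6, 2)}.
Total count |C(F_7)_aff| = 7.


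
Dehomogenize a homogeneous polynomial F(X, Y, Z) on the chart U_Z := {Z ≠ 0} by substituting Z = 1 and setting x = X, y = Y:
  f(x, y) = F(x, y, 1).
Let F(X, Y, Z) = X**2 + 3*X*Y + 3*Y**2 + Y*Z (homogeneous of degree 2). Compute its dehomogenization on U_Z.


f(x, y) = x**2 + 3*x*y + 3*y**2 + y

On U_Z we set Z = 1. Each monomial c·X^i·Y^j·Z^k in F becomes c·x^i·y^j·1^k = c·x^i·y^j.
Substituting Z = 1: F(X, Y, 1) = x**2 + 3*x*y + 3*y**2 + y.
Note: deg(f) ≤ deg(F) = 2; strict inequality happens when F is divisible by Z (lost terms).


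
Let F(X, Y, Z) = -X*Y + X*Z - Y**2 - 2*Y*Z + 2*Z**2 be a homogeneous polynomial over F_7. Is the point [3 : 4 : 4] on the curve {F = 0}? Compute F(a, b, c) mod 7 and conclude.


F(3,4,4) ≡ 5 (mod 7); P is NOT on the curve.

Evaluate F(3, 4, 4) term-by-term (mod 7).
  -X*Y ↦ -1·3·4·1 = -12
  X*Z ↦ 1·3·1·4 = 12
  -Y**2 ↦ -1·1·16·1 = -16
  -2*Y*Z ↦ -2·1·4·4 = -32
  2*Z**2 ↦ 2·1·1·16 = 32
Sum: F(3, 4, 4) = (-12) + (12) + (-16) + (-32) + (32) = -16.
Reducing mod 7: -16 ≡ 5 (mod 7).
Since F(a, b, c) ≡ 5 ≠ 0 (mod 7), P does NOT lie on the curve.


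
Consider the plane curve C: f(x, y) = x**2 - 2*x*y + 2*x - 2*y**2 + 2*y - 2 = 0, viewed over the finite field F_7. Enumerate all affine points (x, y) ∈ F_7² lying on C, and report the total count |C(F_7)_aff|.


Affine F_7-points: {(0, 3), (0, 5), (1, 2), (1, 5), (3, 1), (3, 4), (4, 1), (4, 3)}; count = 8.

For each of the 49 pairs (x, y) ∈ F_7², evaluate f(x, y) mod 7. Record the zeros.
  x = 0: [0↦5, 1↦5, 2↦1, 3↦0, 4↦2, 5↦0, 6↦1]  zeros at y ∈ {3, 5}
  x = 1: [0↦1, 1↦6, 2↦0, 3↦4, 4↦4, 5↦0, 6↦6]  zeros at y ∈ {2, 5}
  x = 2: [0↦6, 1↦2, 2↦1, 3↦3, 4↦1, 5↦2, 6↦6]  zeros at y ∈ ∅
  x = 3: [0↦6, 1↦0, 2↦4, 3↦4, 4↦0, 5↦6, 6↦1]  zeros at y ∈ {1, 4}
  x = 4: [0↦1, 1↦0, 2↦2, 3↦0, 4↦1, 5↦5, 6↦5]  zeros at y ∈ {1, 3}
  x = 5: [0↦5, 1↦2, 2↦2, 3↦5, 4↦4, 5↦6, 6↦4]  zeros at y ∈ ∅
  x = 6: [0↦4, 1↦6, 2↦4, 3↦5, 4↦2, 5↦2, 6↦5]  zeros at y ∈ ∅
Collecting zeros: affine points = {(0, 3), (0, 5), (1, 2), (1, 5), (3, 1), (3, 4), (4, 1), (4, 3)}.
Total count |C(F_7)_aff| = 8.


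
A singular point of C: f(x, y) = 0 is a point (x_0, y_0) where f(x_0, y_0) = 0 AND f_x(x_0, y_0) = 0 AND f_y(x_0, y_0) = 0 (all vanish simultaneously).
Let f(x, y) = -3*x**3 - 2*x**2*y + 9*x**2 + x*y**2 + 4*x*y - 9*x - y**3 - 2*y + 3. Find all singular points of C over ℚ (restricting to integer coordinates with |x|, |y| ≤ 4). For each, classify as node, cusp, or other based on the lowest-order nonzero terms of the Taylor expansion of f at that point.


Singular points: {(1, 0)}; classification: cusp.

Compute partial derivatives:
  f_x = -9*x**2 - 4*x*y + 18*x + y**2 + 4*y - 9.
  f_y = -2*x**2 + 2*x*y + 4*x - 3*y**2 - 2.
Scan x_0 ∈ {−4, ..., 4}. For each x_0, f_y(x_0, y) is a polynomial in y; find its integer roots y ∈ {−4, ..., 4}, then test f_x and f at those candidates.
  x = -4: f_y(-4, y) = -3*y**2 - 8*y - 50; no integer root y with |y| ≤ 4.
  x = -3: f_y(-3, y) = -3*y**2 - 6*y - 32; no integer root y with |y| ≤ 4.
  x = -2: f_y(-2, y) = -3*y**2 - 4*y - 18; no integer root y with |y| ≤ 4.
  x = -1: f_y(-1, y) = -3*y**2 - 2*y - 8; no integer root y with |y| ≤ 4.
  x = 0: f_y(0, y) = -3*y**2 - 2; no integer root y with |y| ≤ 4.
  x = 1: f_y(1, y) = -3*y**2 + 2*y; vanishes at y ∈ {0}. (1, 0): f_x = 0, f = 0 — SINGULAR.
  x = 2: f_y(2, y) = -3*y**2 + 4*y - 2; no integer root y with |y| ≤ 4.
  x = 3: f_y(3, y) = -3*y**2 + 6*y - 8; no integer root y with |y| ≤ 4.
  x = 4: f_y(4, y) = -3*y**2 + 8*y - 18; no integer root y with |y| ≤ 4.
Only singular point on the grid: (1, 0).
Classify: substitute x = 1 + u, y = 0 + v and expand: f = -3*u**3 - 2*u**2*v + u*v**2 - v**3 + v**2.
No constant or linear terms (consistent with a singular point). Quadratic part: v**2. Cubic part: -3*u**3 - 2*u**2*v + u*v**2 - v**3.
The quadratic part v**2 is a perfect square, so there is a single (double) tangent line v = 0, i.e. y = 0. Restricting the cubic part to that line (v = 0) leaves -3*u**3 ≠ 0, so f is not divisible by v and the branch is v² ≈ 3*u**3 to lowest order — this is a cusp.
Classification: cusp.


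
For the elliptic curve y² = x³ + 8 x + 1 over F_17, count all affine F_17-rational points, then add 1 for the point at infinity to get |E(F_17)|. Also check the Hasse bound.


Affine points = {(0, 1), (0, 16), (2, 5), (2, 12), (3, 1), (3, 16), (5, 8), (5, 9), (7, 3), (7, 14), (8, 4), (8, 13), (11, 3), (11, 14), (14, 1), (14, 16), (16, 3), (16, 14)}; affine count = 18; |E(F_17)| = 19.

Discriminant check: Δ ∝ 4a³ + 27b² = 4·8³ + 27·1² = 4·512 + 27·1 ≡ 1 (mod 17). Nonzero ⇒ E is nonsingular.
For each x ∈ F_17, compute rhs = x³ + 8·x + 1 mod 17, then count y ∈ F_17 with y² ≡ rhs.
  x = 0: rhs = 1, matching y values: 1, 16 (2 points).
  x = 1: rhs = 10, matching y values: none (0 points).
  x = 2: rhs = 8, matching y values: 5, 12 (2 points).
  x = 3: rhs = 1, matching y values: 1, 16 (2 points).
  x = 4: rhs = 12, matching y values: none (0 points).
  x = 5: rhs = 13, matching y values: 8, 9 (2 points).
  x = 6: rhs = 10, matching y values: none (0 points).
  x = 7: rhs = 9, matching y values: 3, 14 (2 points).
  x = 8: rhs = 16, matching y values: 4, 13 (2 points).
  x = 9: rhs = 3, matching y values: none (0 points).
  x = 10: rhs = 10, matching y values: none (0 points).
  x = 11: rhs = 9, matching y values: 3, 14 (2 points).
  x = 12: rhs = 6, matching y values: none (0 points).
  x = 13: rhs = 7, matching y values: none (0 points).
  x = 14: rhs = 1, matching y values: 1, 16 (2 points).
  x = 15: rhs = 11, matching y values: none (0 points).
  x = 16: rhs = 9, matching y values: 3, 14 (2 points).
Total affine count: 18.
Full point count |E(F_17)| = 18 + 1 = 19.
Hasse bound: |19 − (17+1)| = |1| = 1 ≤ 2√17 ≈ 8.2462 ✓.


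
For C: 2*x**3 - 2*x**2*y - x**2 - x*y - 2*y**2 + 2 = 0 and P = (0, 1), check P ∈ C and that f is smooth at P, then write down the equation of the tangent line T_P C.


Tangent line at P: -x - 4*y + 4 = 0.

Step 1: f(0, 1) = 0, so P lies on C.
Step 2: partial derivatives
  f_x(x, y) = 6*x**2 - 4*x*y - 2*x - y, f_y(x, y) = -2*x**2 - x - 4*y.
  f_x(P) = -1, f_y(P) = -4 (gradient nonzero, so P is smooth).
Step 3: tangent line at P: -1·(x − 0) + -4·(y − 1) = 0.
Expanding: -x - 4*y + 4 = 0.


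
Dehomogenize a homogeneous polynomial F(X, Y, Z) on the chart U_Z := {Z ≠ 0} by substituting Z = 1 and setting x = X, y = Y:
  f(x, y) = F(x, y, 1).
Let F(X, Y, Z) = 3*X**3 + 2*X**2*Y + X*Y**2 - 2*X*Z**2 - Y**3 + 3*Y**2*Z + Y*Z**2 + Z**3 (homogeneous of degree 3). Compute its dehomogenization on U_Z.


f(x, y) = 3*x**3 + 2*x**2*y + x*y**2 - 2*x - y**3 + 3*y**2 + y + 1

On U_Z we set Z = 1. Each monomial c·X^i·Y^j·Z^k in F becomes c·x^i·y^j·1^k = c·x^i·y^j.
Substituting Z = 1: F(X, Y, 1) = 3*x**3 + 2*x**2*y + x*y**2 - 2*x - y**3 + 3*y**2 + y + 1.
Note: deg(f) ≤ deg(F) = 3; strict inequality happens when F is divisible by Z (lost terms).


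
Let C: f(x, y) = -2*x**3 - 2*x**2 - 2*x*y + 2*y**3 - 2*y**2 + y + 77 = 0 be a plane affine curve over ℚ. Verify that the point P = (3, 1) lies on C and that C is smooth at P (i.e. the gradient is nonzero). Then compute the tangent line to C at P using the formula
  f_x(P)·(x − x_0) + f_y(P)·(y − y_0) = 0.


Tangent line at P: -68*x - 3*y + 207 = 0.

Step 1: f(3, 1) = 0, so P lies on C.
Step 2: partial derivatives
  f_x(x, y) = -6*x**2 - 4*x - 2*y, f_y(x, y) = -2*x + 6*y**2 - 4*y + 1.
  f_x(P) = -68, f_y(P) = -3 (gradient nonzero, so P is smooth).
Step 3: tangent line at P: -68·(x − 3) + -3·(y − 1) = 0.
Expanding: -68*x - 3*y + 207 = 0.


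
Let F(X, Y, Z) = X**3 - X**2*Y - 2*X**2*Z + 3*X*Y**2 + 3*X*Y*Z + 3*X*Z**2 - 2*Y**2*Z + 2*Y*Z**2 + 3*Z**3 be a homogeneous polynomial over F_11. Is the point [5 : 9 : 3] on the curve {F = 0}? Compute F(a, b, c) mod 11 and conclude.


F(5,9,3) ≡ 8 (mod 11); P is NOT on the curve.

Evaluate F(5, 9, 3) term-by-term (mod 11).
  X**3 ↦ 1·125·1·1 = 125
  -X**2*Y ↦ -1·25·9·1 = -225
  -2*X**2*Z ↦ -2·25·1·3 = -150
  3*X*Y**2 ↦ 3·5·81·1 = 1215
  3*X*Y*Z ↦ 3·5·9·3 = 405
  3*X*Z**2 ↦ 3·5·1·9 = 135
  -2*Y**2*Z ↦ -2·1·81·3 = -486
  2*Y*Z**2 ↦ 2·1·9·9 = 162
  3*Z**3 ↦ 3·1·1·27 = 81
Sum: F(5, 9, 3) = (125) + (-225) + (-150) + (1215) + (405) + (135) + (-486) + (162) + (81) = 1262.
Reducing mod 11: 1262 ≡ 8 (mod 11).
Since F(a, b, c) ≡ 8 ≠ 0 (mod 11), P does NOT lie on the curve.


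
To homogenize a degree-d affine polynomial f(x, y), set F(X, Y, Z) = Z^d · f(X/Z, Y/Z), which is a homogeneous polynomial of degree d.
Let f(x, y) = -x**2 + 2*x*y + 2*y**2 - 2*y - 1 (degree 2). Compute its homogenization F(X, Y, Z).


F(X, Y, Z) = -X**2 + 2*X*Y + 2*Y**2 - 2*Y*Z - Z**2

deg(f) = 2.
Substitute x = X/Z, y = Y/Z into f, then multiply by Z^2.
  monomial -1·x^2·y^0 ↦ -1·X^2·Y^0·Z^0.
  monomial 2·x^1·y^1 ↦ 2·X^1·Y^1·Z^0.
  monomial 2·x^0·y^2 ↦ 2·X^0·Y^2·Z^0.
  monomial -2·x^0·y^1 ↦ -2·X^0·Y^1·Z^1.
  monomial -1·x^0·y^0 ↦ -1·X^0·Y^0·Z^2.
Collecting: F(X, Y, Z) = -X**2 + 2*X*Y + 2*Y**2 - 2*Y*Z - Z**2.


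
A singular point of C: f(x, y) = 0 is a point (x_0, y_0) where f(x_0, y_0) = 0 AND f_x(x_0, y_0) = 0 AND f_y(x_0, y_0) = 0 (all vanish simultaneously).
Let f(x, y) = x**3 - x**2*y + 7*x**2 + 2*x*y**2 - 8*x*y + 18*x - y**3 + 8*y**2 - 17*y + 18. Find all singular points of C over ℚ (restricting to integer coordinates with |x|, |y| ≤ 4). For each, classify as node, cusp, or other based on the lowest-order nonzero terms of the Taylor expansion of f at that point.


Singular points: {(-2, 1)}; classification: cusp.

Compute partial derivatives:
  f_x = 3*x**2 - 2*x*y + 14*x + 2*y**2 - 8*y + 18.
  f_y = -x**2 + 4*x*y - 8*x - 3*y**2 + 16*y - 17.
Scan x_0 ∈ {−4, ..., 4}. For each x_0, f_y(x_0, y) is a polynomial in y; find its integer roots y ∈ {−4, ..., 4}, then test f_x and f at those candidates.
  x = -4: f_y(-4, y) = -3*y**2 - 1; no integer root y with |y| ≤ 4.
  x = -3: f_y(-3, y) = -3*y**2 + 4*y - 2; no integer root y with |y| ≤ 4.
  x = -2: f_y(-2, y) = -3*y**2 + 8*y - 5; vanishes at y ∈ {1}. (-2, 1): f_x = 0, f = 0 — SINGULAR.
  x = -1: f_y(-1, y) = -3*y**2 + 12*y - 10; no integer root y with |y| ≤ 4.
  x = 0: f_y(0, y) = -3*y**2 + 16*y - 17; no integer root y with |y| ≤ 4.
  x = 1: f_y(1, y) = -3*y**2 + 20*y - 26; no integer root y with |y| ≤ 4.
  x = 2: f_y(2, y) = -3*y**2 + 24*y - 37; no integer root y with |y| ≤ 4.
  x = 3: f_y(3, y) = -3*y**2 + 28*y - 50; no integer root y with |y| ≤ 4.
  x = 4: f_y(4, y) = -3*y**2 + 32*y - 65; no integer root y with |y| ≤ 4.
Only singular point on the grid: (-2, 1).
Classify: substitute x = -2 + u, y = 1 + v and expand: f = u**3 - u**2*v + 2*u*v**2 - v**3 + v**2.
No constant or linear terms (consistent with a singular point). Quadratic part: v**2. Cubic part: u**3 - u**2*v + 2*u*v**2 - v**3.
The quadratic part v**2 is a perfect square, so there is a single (double) tangent line v = 0, i.e. y = 1. Restricting the cubic part to that line (v = 0) leaves u**3 ≠ 0, so f is not divisible by v and the branch is v² ≈ -u**3 to lowest order — this is a cusp.
Classification: cusp.


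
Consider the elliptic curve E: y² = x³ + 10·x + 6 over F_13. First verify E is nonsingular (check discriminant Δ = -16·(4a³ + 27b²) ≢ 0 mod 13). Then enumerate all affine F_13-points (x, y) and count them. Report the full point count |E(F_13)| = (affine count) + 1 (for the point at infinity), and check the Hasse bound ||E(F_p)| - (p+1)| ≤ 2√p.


Affine points = {(1, 2), (1, 11), (5, 5), (5, 8), (6, 3), (6, 10), (7, 4), (7, 9), (8, 0), (10, 1), (10, 12), (11, 2), (11, 11)}; affine count = 13; |E(F_13)| = 14.

Discriminant check: Δ ∝ 4a³ + 27b² = 4·10³ + 27·6² = 4·1000 + 27·36 ≡ 6 (mod 13). Nonzero ⇒ E is nonsingular.
For each x ∈ F_13, compute rhs = x³ + 10·x + 6 mod 13, then count y ∈ F_13 with y² ≡ rhs.
  x = 0: rhs = 6, matching y values: none (0 points).
  x = 1: rhs = 4, matching y values: 2, 11 (2 points).
  x = 2: rhs = 8, matching y values: none (0 points).
  x = 3: rhs = 11, matching y values: none (0 points).
  x = 4: rhs = 6, matching y values: none (0 points).
  x = 5: rhs = 12, matching y values: 5, 8 (2 points).
  x = 6: rhs = 9, matching y values: 3, 10 (2 points).
  x = 7: rhs = 3, matching y values: 4, 9 (2 points).
  x = 8: rhs = 0, matching y values: 0 (1 points).
  x = 9: rhs = 6, matching y values: none (0 points).
  x = 10: rhs = 1, matching y values: 1, 12 (2 points).
  x = 11: rhs = 4, matching y values: 2, 11 (2 points).
  x = 12: rhs = 8, matching y values: none (0 points).
Total affine count: 13.
Full point count |E(F_13)| = 13 + 1 = 14.
Hasse bound: |14 − (13+1)| = |0| = 0 ≤ 2√13 ≈ 7.2111 ✓.


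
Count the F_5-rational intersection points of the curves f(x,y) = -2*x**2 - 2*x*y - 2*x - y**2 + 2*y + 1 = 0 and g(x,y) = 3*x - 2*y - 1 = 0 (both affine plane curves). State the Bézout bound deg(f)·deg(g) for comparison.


Common zeros: {(3, 4)}; count = 1; Bézout bound = 2.

deg(f) = 2, deg(g) = 1, so Bézout bound = 2.
Scan x ∈ F_5. For each x, list the y ∈ F_5 with f(x, y) ≡ 0 and those with g(x, y) ≡ 0 (mod 5); the common zeros in that column are the intersection.
  x = 0: f ≡ 0 at y ∈ ∅; g ≡ 0 at y ∈ {2}; common: ∅.
  x = 1: f ≡ 0 at y ∈ ∅; g ≡ 0 at y ∈ {1}; common: ∅.
  x = 2: f ≡ 0 at y ∈ {4}; g ≡ 0 at y ∈ {0}; common: ∅.
  x = 3: f ≡ 0 at y ∈ {2, 4}; g ≡ 0 at y ∈ {4}; common: {4}.
  x = 4: f ≡ 0 at y ∈ {2}; g ≡ 0 at y ∈ {3}; common: ∅.
Collecting: common zeros = {(3, 4)}, so the count is 1.
Comparison with the Bézout bound: 1 ≤ 2 = deg(f)·deg(g), as expected for curves with no common component (the affine F_5-count falls short of the bound because intersections may lie at infinity, over extension fields, or carry multiplicity).


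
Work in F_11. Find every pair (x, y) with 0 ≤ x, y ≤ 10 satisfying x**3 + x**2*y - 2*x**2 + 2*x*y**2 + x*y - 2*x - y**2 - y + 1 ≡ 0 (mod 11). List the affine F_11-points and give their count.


Affine F_11-points: {(0, 3), (0, 7), (1, 1), (1, 9), (5, 0), (5, 9), (6, 4), (7, 4), (7, 7), (9, 0), (9, 9), (10, 0), (10, 7)}; count = 13.

For each of the 121 pairs (x, y) ∈ F_11², evaluate f(x, y) mod 11. Record the zeros.
  x = 0: [0↦1, 1↦10, 2↦6, 3↦0, 4↦3, 5↦4, 6↦3, 7↦0, 8↦6, 9↦10, 10↦1]  zeros at y ∈ {3, 7}
  x = 1: [0↦9, 1↦0, 2↦4, 3↦10, 4↦7, 5↦6, 6↦7, 7↦10, 8↦4, 9↦0, 10↦9]  zeros at y ∈ {1, 9}
  x = 2: [0↦8, 1↦5, 2↦8, 3↦6, 4↦10, 5↦9, 6↦3, 7↦3, 8↦9, 9↦10, 10↦6]  zeros at y ∈ ∅
  x = 3: [0↦4, 1↦9, 2↦2, 3↦5, 4↦7, 5↦8, 6↦8, 7↦7, 8↦5, 9↦2, 10↦9]  zeros at y ∈ ∅
  x = 4: [0↦3, 1↦7, 2↦3, 3↦2, 4↦4, 5↦9, 6↦6, 7↦6, 8↦9, 9↦4, 10↦2]  zeros at y ∈ ∅
  x = 5: [0↦0, 1↦5, 2↦6, 3↦3, 4↦7, 5↦7, 6↦3, 7↦6, 8↦5, 9↦0, 10↦2]  zeros at y ∈ {0, 9}
  x = 6: [0↦1, 1↦9, 2↦6, 3↦3, 4↦0, 5↦8, 6↦5, 7↦2, 8↦10, 9↦7, 10↦4]  zeros at y ∈ {4}
  x = 7: [0↦1, 1↦3, 2↦9, 3↦8, 4↦0, 5↦7, 6↦7, 7↦0, 8↦8, 9↦9, 10↦3]  zeros at y ∈ {4, 7}
  x = 8: [0↦6, 1↦4, 2↦10, 3↦2, 4↦2, 5↦10, 6↦4, 7↦6, 8↦5, 9↦1, 10↦5]  zeros at y ∈ ∅
  x = 9: [0↦0, 1↦7, 2↦4, 3↦2, 4↦1, 5↦1, 6↦2, 7↦4, 8↦7, 9↦0, 10↦5]  zeros at y ∈ {0, 9}
  x = 10: [0↦0, 1↦7, 2↦8, 3↦3, 4↦3, 5↦8, 6↦7, 7↦0, 8↦9, 9↦1, 10↦9]  zeros at y ∈ {0, 7}
Collecting zeros: affine points = {(0, 3), (0, 7), (1, 1), (1, 9), (5, 0), (5, 9), (6, 4), (7, 4), (7, 7), (9, 0), (9, 9), (10, 0), (10, 7)}.
Total count |C(F_11)_aff| = 13.


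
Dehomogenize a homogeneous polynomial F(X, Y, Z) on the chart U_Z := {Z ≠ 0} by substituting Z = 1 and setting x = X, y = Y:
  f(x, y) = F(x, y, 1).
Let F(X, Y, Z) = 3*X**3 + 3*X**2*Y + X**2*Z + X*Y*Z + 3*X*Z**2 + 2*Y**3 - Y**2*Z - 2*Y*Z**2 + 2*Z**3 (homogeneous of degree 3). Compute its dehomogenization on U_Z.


f(x, y) = 3*x**3 + 3*x**2*y + x**2 + x*y + 3*x + 2*y**3 - y**2 - 2*y + 2

On U_Z we set Z = 1. Each monomial c·X^i·Y^j·Z^k in F becomes c·x^i·y^j·1^k = c·x^i·y^j.
Substituting Z = 1: F(X, Y, 1) = 3*x**3 + 3*x**2*y + x**2 + x*y + 3*x + 2*y**3 - y**2 - 2*y + 2.
Note: deg(f) ≤ deg(F) = 3; strict inequality happens when F is divisible by Z (lost terms).


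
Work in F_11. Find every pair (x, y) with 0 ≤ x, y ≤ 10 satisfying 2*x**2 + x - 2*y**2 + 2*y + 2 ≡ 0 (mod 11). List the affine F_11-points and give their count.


Affine F_11-points: {(0, 4), (0, 8), (1, 6), (2, 3), (2, 9), (3, 3), (3, 9), (4, 6), (5, 4), (5, 8)}; count = 10.

For each of the 121 pairs (x, y) ∈ F_11², evaluate f(x, y) mod 11. Record the zeros.
  x = 0: [0↦2, 1↦2, 2↦9, 3↦1, 4↦0, 5↦6, 6↦8, 7↦6, 8↦0, 9↦1, 10↦9]  zeros at y ∈ {4, 8}
  x = 1: [0↦5, 1↦5, 2↦1, 3↦4, 4↦3, 5↦9, 6↦0, 7↦9, 8↦3, 9↦4, 10↦1]  zeros at y ∈ {6}
  x = 2: [0↦1, 1↦1, 2↦8, 3↦0, 4↦10, 5↦5, 6↦7, 7↦5, 8↦10, 9↦0, 10↦8]  zeros at y ∈ {3, 9}
  x = 3: [0↦1, 1↦1, 2↦8, 3↦0, 4↦10, 5↦5, 6↦7, 7↦5, 8↦10, 9↦0, 10↦8]  zeros at y ∈ {3, 9}
  x = 4: [0↦5, 1↦5, 2↦1, 3↦4, 4↦3, 5↦9, 6↦0, 7↦9, 8↦3, 9↦4, 10↦1]  zeros at y ∈ {6}
  x = 5: [0↦2, 1↦2, 2↦9, 3↦1, 4↦0, 5↦6, 6↦8, 7↦6, 8↦0, 9↦1, 10↦9]  zeros at y ∈ {4, 8}
  x = 6: [0↦3, 1↦3, 2↦10, 3↦2, 4↦1, 5↦7, 6↦9, 7↦7, 8↦1, 9↦2, 10↦10]  zeros at y ∈ ∅
  x = 7: [0↦8, 1↦8, 2↦4, 3↦7, 4↦6, 5↦1, 6↦3, 7↦1, 8↦6, 9↦7, 10↦4]  zeros at y ∈ ∅
  x = 8: [0↦6, 1↦6, 2↦2, 3↦5, 4↦4, 5↦10, 6↦1, 7↦10, 8↦4, 9↦5, 10↦2]  zeros at y ∈ ∅
  x = 9: [0↦8, 1↦8, 2↦4, 3↦7, 4↦6, 5↦1, 6↦3, 7↦1, 8↦6, 9↦7, 10↦4]  zeros at y ∈ ∅
  x = 10: [0↦3, 1↦3, 2↦10, 3↦2, 4↦1, 5↦7, 6↦9, 7↦7, 8↦1, 9↦2, 10↦10]  zeros at y ∈ ∅
Collecting zeros: affine points = {(0, 4), (0, 8), (1, 6), (2, 3), (2, 9), (3, 3), (3, 9), (4, 6), (5, 4), (5, 8)}.
Total count |C(F_11)_aff| = 10.


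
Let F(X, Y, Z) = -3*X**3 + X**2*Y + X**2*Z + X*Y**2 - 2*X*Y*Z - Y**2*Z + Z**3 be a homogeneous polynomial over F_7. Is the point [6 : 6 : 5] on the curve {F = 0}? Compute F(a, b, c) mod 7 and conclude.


F(6,6,5) ≡ 4 (mod 7); P is NOT on the curve.

Evaluate F(6, 6, 5) term-by-term (mod 7).
  -3*X**3 ↦ -3·216·1·1 = -648
  X**2*Y ↦ 1·36·6·1 = 216
  X**2*Z ↦ 1·36·1·5 = 180
  X*Y**2 ↦ 1·6·36·1 = 216
  -2*X*Y*Z ↦ -2·6·6·5 = -360
  -Y**2*Z ↦ -1·1·36·5 = -180
  Z**3 ↦ 1·1·1·125 = 125
Sum: F(6, 6, 5) = (-648) + (216) + (180) + (216) + (-360) + (-180) + (125) = -451.
Reducing mod 7: -451 ≡ 4 (mod 7).
Since F(a, b, c) ≡ 4 ≠ 0 (mod 7), P does NOT lie on the curve.


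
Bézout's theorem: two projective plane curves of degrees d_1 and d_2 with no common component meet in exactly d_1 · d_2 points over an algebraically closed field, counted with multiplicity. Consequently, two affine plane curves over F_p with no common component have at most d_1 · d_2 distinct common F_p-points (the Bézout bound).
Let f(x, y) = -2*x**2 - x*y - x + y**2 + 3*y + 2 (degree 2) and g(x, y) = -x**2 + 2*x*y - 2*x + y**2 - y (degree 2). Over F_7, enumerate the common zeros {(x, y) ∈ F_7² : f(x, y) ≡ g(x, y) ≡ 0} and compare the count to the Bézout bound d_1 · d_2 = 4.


Common zeros: ∅; count = 0; Bézout bound = 4.

deg(f) = 2, deg(g) = 2, so Bézout bound = 4.
Scan x ∈ F_7. For each x, list the y ∈ F_7 with f(x, y) ≡ 0 and those with g(x, y) ≡ 0 (mod 7); the common zeros in that column are the intersection.
  x = 0: f ≡ 0 at y ∈ {5, 6}; g ≡ 0 at y ∈ {0, 1}; common: ∅.
  x = 1: f ≡ 0 at y ∈ {2, 3}; g ≡ 0 at y ∈ ∅; common: ∅.
  x = 2: f ≡ 0 at y ∈ ∅; g ≡ 0 at y ∈ ∅; common: ∅.
  x = 3: f ≡ 0 at y ∈ ∅; g ≡ 0 at y ∈ {4, 5}; common: ∅.
  x = 4: f ≡ 0 at y ∈ {3, 5}; g ≡ 0 at y ∈ ∅; common: ∅.
  x = 5: f ≡ 0 at y ∈ ∅; g ≡ 0 at y ∈ {0, 5}; common: ∅.
  x = 6: f ≡ 0 at y ∈ ∅; g ≡ 0 at y ∈ ∅; common: ∅.
Collecting: common zeros = ∅, so the count is 0.
Comparison with the Bézout bound: 0 ≤ 4 = deg(f)·deg(g), as expected for curves with no common component (the affine F_7-count falls short of the bound because intersections may lie at infinity, over extension fields, or carry multiplicity).


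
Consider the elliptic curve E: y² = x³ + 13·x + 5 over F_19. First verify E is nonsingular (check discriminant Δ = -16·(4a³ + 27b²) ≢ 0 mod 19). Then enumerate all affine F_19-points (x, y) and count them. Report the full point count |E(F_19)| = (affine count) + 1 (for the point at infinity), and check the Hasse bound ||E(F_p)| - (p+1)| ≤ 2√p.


Affine points = {(0, 9), (0, 10), (1, 0), (2, 1), (2, 18), (4, 8), (4, 11), (5, 9), (5, 10), (11, 4), (11, 15), (14, 9), (14, 10), (17, 3), (17, 16)}; affine count = 15; |E(F_19)| = 16.

Discriminant check: Δ ∝ 4a³ + 27b² = 4·13³ + 27·5² = 4·2197 + 27·25 ≡ 1 (mod 19). Nonzero ⇒ E is nonsingular.
For each x ∈ F_19, compute rhs = x³ + 13·x + 5 mod 19, then count y ∈ F_19 with y² ≡ rhs.
  x = 0: rhs = 5, matching y values: 9, 10 (2 points).
  x = 1: rhs = 0, matching y values: 0 (1 points).
  x = 2: rhs = 1, matching y values: 1, 18 (2 points).
  x = 3: rhs = 14, matching y values: none (0 points).
  x = 4: rhs = 7, matching y values: 8, 11 (2 points).
  x = 5: rhs = 5, matching y values: 9, 10 (2 points).
  x = 6: rhs = 14, matching y values: none (0 points).
  x = 7: rhs = 2, matching y values: none (0 points).
  x = 8: rhs = 13, matching y values: none (0 points).
  x = 9: rhs = 15, matching y values: none (0 points).
  x = 10: rhs = 14, matching y values: none (0 points).
  x = 11: rhs = 16, matching y values: 4, 15 (2 points).
  x = 12: rhs = 8, matching y values: none (0 points).
  x = 13: rhs = 15, matching y values: none (0 points).
  x = 14: rhs = 5, matching y values: 9, 10 (2 points).
  x = 15: rhs = 3, matching y values: none (0 points).
  x = 16: rhs = 15, matching y values: none (0 points).
  x = 17: rhs = 9, matching y values: 3, 16 (2 points).
  x = 18: rhs = 10, matching y values: none (0 points).
Total affine count: 15.
Full point count |E(F_19)| = 15 + 1 = 16.
Hasse bound: |16 − (19+1)| = |-4| = 4 ≤ 2√19 ≈ 8.7178 ✓.


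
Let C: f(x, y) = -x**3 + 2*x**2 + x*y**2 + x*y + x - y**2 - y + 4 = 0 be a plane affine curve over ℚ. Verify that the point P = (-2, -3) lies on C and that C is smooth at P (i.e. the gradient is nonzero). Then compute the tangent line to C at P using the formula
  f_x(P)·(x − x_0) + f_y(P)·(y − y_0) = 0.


Tangent line at P: -13*x + 15*y + 19 = 0.

Step 1: f(-2, -3) = 0, so P lies on C.
Step 2: partial derivatives
  f_x(x, y) = -3*x**2 + 4*x + y**2 + y + 1, f_y(x, y) = 2*x*y + x - 2*y - 1.
  f_x(P) = -13, f_y(P) = 15 (gradient nonzero, so P is smooth).
Step 3: tangent line at P: -13·(x − -2) + 15·(y − -3) = 0.
Expanding: -13*x + 15*y + 19 = 0.


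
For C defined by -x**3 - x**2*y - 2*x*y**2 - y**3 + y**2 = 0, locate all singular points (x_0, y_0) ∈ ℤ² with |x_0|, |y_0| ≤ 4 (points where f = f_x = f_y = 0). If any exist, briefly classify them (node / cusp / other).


Singular points: {(0, 0)}; classification: cusp.

Compute partial derivatives:
  f_x = -3*x**2 - 2*x*y - 2*y**2.
  f_y = -x**2 - 4*x*y - 3*y**2 + 2*y.
Scan x_0 ∈ {−4, ..., 4}. For each x_0, f_y(x_0, y) is a polynomial in y; find its integer roots y ∈ {−4, ..., 4}, then test f_x and f at those candidates.
  x = -4: f_y(-4, y) = -3*y**2 + 18*y - 16; no integer root y with |y| ≤ 4.
  x = -3: f_y(-3, y) = -3*y**2 + 14*y - 9; no integer root y with |y| ≤ 4.
  x = -2: f_y(-2, y) = -3*y**2 + 10*y - 4; no integer root y with |y| ≤ 4.
  x = -1: f_y(-1, y) = -3*y**2 + 6*y - 1; no integer root y with |y| ≤ 4.
  x = 0: f_y(0, y) = -3*y**2 + 2*y; vanishes at y ∈ {0}. (0, 0): f_x = 0, f = 0 — SINGULAR.
  x = 1: f_y(1, y) = -3*y**2 - 2*y - 1; no integer root y with |y| ≤ 4.
  x = 2: f_y(2, y) = -3*y**2 - 6*y - 4; no integer root y with |y| ≤ 4.
  x = 3: f_y(3, y) = -3*y**2 - 10*y - 9; no integer root y with |y| ≤ 4.
  x = 4: f_y(4, y) = -3*y**2 - 14*y - 16; vanishes at y ∈ {-2}. (4, -2): f_x = -40 ≠ 0.
Only singular point on the grid: (0, 0).
Classify: substitute x = 0 + u, y = 0 + v and expand: f = -u**3 - u**2*v - 2*u*v**2 - v**3 + v**2.
No constant or linear terms (consistent with a singular point). Quadratic part: v**2. Cubic part: -u**3 - u**2*v - 2*u*v**2 - v**3.
The quadratic part v**2 is a perfect square, so there is a single (double) tangent line v = 0, i.e. y = 0. Restricting the cubic part to that line (v = 0) leaves -u**3 ≠ 0, so f is not divisible by v and the branch is v² ≈ u**3 to lowest order — this is a cusp.
Classification: cusp.
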